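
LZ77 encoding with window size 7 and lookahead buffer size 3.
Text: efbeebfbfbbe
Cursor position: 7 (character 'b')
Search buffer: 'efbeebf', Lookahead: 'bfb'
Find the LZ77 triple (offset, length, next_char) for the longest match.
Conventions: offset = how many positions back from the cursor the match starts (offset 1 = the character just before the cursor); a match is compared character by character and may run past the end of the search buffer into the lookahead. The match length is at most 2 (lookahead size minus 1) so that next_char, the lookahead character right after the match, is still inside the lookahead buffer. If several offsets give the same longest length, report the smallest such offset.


Try each offset into the search buffer:
  offset=1 (pos 6, char 'f'): match length 0
  offset=2 (pos 5, char 'b'): match length 2
  offset=3 (pos 4, char 'e'): match length 0
  offset=4 (pos 3, char 'e'): match length 0
  offset=5 (pos 2, char 'b'): match length 1
  offset=6 (pos 1, char 'f'): match length 0
  offset=7 (pos 0, char 'e'): match length 0
Longest match has length 2 at offset 2.
next_char = character at position 7 + 2 = 9 -> 'b'

Best match: offset=2, length=2 (matching 'bf' starting at position 5)
LZ77 triple: (2, 2, 'b')


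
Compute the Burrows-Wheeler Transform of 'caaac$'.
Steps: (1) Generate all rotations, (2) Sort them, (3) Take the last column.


Rotations (sorted):
  0: $caaac -> last char: c
  1: aaac$c -> last char: c
  2: aac$ca -> last char: a
  3: ac$caa -> last char: a
  4: c$caaa -> last char: a
  5: caaac$ -> last char: $


BWT = ccaaa$


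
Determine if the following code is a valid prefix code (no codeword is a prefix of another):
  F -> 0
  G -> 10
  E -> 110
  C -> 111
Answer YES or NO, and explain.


Checking each pair (does one codeword prefix another?):
  F='0' vs G='10': no prefix
  F='0' vs E='110': no prefix
  F='0' vs C='111': no prefix
  G='10' vs F='0': no prefix
  G='10' vs E='110': no prefix
  G='10' vs C='111': no prefix
  E='110' vs F='0': no prefix
  E='110' vs G='10': no prefix
  E='110' vs C='111': no prefix
  C='111' vs F='0': no prefix
  C='111' vs G='10': no prefix
  C='111' vs E='110': no prefix
No violation found over all pairs.

YES -- this is a valid prefix code. No codeword is a prefix of any other codeword.


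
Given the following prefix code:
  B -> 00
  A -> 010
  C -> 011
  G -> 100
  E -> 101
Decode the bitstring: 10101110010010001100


Decoding step by step:
Bits 101 -> E
Bits 011 -> C
Bits 100 -> G
Bits 100 -> G
Bits 100 -> G
Bits 011 -> C
Bits 00 -> B


Decoded message: ECGGGCB


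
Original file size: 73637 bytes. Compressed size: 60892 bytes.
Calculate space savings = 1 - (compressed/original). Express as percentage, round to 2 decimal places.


ratio = compressed/original = 60892/73637 = 0.826921
savings = 1 - ratio = 1 - 0.826921 = 0.173079
as a percentage: 0.173079 * 100 = 17.31%

Space savings = 1 - 60892/73637 = 17.31%


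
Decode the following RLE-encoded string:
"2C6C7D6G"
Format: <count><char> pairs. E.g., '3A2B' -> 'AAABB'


Expanding each <count><char> pair:
  2C -> 'CC'
  6C -> 'CCCCCC'
  7D -> 'DDDDDDD'
  6G -> 'GGGGGG'

Decoded = CCCCCCCCDDDDDDDGGGGGG


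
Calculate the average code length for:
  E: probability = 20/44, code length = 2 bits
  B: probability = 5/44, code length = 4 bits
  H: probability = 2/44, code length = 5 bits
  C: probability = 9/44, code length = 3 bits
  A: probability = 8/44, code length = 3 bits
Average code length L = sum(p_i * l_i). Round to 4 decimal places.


Weighted contributions p_i * l_i:
  E: (20/44) * 2 = 40/44
  B: (5/44) * 4 = 20/44
  H: (2/44) * 5 = 10/44
  C: (9/44) * 3 = 27/44
  A: (8/44) * 3 = 24/44
Sum = (40 + 20 + 10 + 27 + 24)/44 = 121/44

L = 121/44 = 2.7500 bits/symbol


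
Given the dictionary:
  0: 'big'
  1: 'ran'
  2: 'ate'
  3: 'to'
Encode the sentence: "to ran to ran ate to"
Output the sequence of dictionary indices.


Look up each word in the dictionary:
  'to' -> 3
  'ran' -> 1
  'to' -> 3
  'ran' -> 1
  'ate' -> 2
  'to' -> 3

Encoded: [3, 1, 3, 1, 2, 3]


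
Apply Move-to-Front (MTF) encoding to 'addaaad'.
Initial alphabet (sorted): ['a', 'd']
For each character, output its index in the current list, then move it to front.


MTF encoding:
'a': index 0 in ['a', 'd'] -> ['a', 'd']
'd': index 1 in ['a', 'd'] -> ['d', 'a']
'd': index 0 in ['d', 'a'] -> ['d', 'a']
'a': index 1 in ['d', 'a'] -> ['a', 'd']
'a': index 0 in ['a', 'd'] -> ['a', 'd']
'a': index 0 in ['a', 'd'] -> ['a', 'd']
'd': index 1 in ['a', 'd'] -> ['d', 'a']


Output: [0, 1, 0, 1, 0, 0, 1]


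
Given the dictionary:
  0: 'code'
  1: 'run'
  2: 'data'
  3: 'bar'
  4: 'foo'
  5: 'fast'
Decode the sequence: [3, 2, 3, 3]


Look up each index in the dictionary:
  3 -> 'bar'
  2 -> 'data'
  3 -> 'bar'
  3 -> 'bar'

Decoded: "bar data bar bar"


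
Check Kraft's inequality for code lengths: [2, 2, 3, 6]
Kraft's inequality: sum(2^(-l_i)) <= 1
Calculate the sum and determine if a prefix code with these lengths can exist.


Sum = 2^(-2) + 2^(-2) + 2^(-3) + 2^(-6)
    = 0.25 + 0.25 + 0.125 + 0.015625
    = 41/64 = 0.640625
Since 0.640625 <= 1, Kraft's inequality IS satisfied.
A prefix code with these lengths CAN exist.

Kraft sum = 0.640625. Satisfied.


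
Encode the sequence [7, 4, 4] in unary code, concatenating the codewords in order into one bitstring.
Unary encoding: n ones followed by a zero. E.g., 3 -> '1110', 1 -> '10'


Encode each number as n ones followed by a terminating 0:
  7 -> 11111110 (8 bits)
  4 -> 11110 (5 bits)
  4 -> 11110 (5 bits)
Total length = 8 + 5 + 5 = 18 bits.

Unary([7, 4, 4]) = 111111101111011110 (18 bits)


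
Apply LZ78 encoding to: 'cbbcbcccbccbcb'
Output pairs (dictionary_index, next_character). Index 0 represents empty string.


LZ78 encoding steps:
Dictionary: {0: ''}
Step 1: w='' (idx 0), next='c' -> output (0, 'c'), add 'c' as idx 1
Step 2: w='' (idx 0), next='b' -> output (0, 'b'), add 'b' as idx 2
Step 3: w='b' (idx 2), next='c' -> output (2, 'c'), add 'bc' as idx 3
Step 4: w='bc' (idx 3), next='c' -> output (3, 'c'), add 'bcc' as idx 4
Step 5: w='c' (idx 1), next='b' -> output (1, 'b'), add 'cb' as idx 5
Step 6: w='c' (idx 1), next='c' -> output (1, 'c'), add 'cc' as idx 6
Step 7: w='bc' (idx 3), next='b' -> output (3, 'b'), add 'bcb' as idx 7


Encoded: [(0, 'c'), (0, 'b'), (2, 'c'), (3, 'c'), (1, 'b'), (1, 'c'), (3, 'b')]


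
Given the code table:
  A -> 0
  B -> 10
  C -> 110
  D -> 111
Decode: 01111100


Decoding:
0 -> A
111 -> D
110 -> C
0 -> A


Result: ADCA


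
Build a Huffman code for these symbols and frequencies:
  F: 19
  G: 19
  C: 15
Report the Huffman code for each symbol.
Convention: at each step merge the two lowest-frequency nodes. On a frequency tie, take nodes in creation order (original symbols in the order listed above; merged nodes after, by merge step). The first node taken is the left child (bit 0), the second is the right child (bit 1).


Huffman tree construction:
Step 1: Merge C(15) + F(19) = 34
Step 2: Merge G(19) + (C+F)(34) = 53
Read each symbol's code off the tree from the root (left child = 0, right child = 1).

Codes:
  F: 11 (length 2)
  G: 0 (length 1)
  C: 10 (length 2)
Average code length: 87/53 = 1.6415 bits/symbol


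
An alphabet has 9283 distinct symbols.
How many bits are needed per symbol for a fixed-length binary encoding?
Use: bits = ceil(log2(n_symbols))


log2(9283) = 13.1804
Bracket: 2^13 = 8192 < 9283 <= 2^14 = 16384
So ceil(log2(9283)) = 14

bits = ceil(log2(9283)) = ceil(13.1804) = 14 bits


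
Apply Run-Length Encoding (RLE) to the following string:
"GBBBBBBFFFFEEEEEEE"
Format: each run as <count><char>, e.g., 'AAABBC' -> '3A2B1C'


Scanning runs left to right:
  i=0: run of 'G' x 1 -> '1G'
  i=1: run of 'B' x 6 -> '6B'
  i=7: run of 'F' x 4 -> '4F'
  i=11: run of 'E' x 7 -> '7E'

RLE = 1G6B4F7E


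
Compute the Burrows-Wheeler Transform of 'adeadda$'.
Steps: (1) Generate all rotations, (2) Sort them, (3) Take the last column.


Rotations (sorted):
  0: $adeadda -> last char: a
  1: a$adeadd -> last char: d
  2: adda$ade -> last char: e
  3: adeadda$ -> last char: $
  4: da$adead -> last char: d
  5: dda$adea -> last char: a
  6: deadda$a -> last char: a
  7: eadda$ad -> last char: d


BWT = ade$daad


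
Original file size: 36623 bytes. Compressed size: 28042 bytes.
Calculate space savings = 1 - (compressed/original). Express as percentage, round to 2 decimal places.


ratio = compressed/original = 28042/36623 = 0.765694
savings = 1 - ratio = 1 - 0.765694 = 0.234306
as a percentage: 0.234306 * 100 = 23.43%

Space savings = 1 - 28042/36623 = 23.43%


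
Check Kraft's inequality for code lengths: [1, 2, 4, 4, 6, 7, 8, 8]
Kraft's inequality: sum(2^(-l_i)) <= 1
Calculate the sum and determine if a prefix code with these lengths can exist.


Sum = 2^(-1) + 2^(-2) + 2^(-4) + 2^(-4) + 2^(-6) + 2^(-7) + 2^(-8) + 2^(-8)
    = 0.5 + 0.25 + 0.0625 + 0.0625 + 0.015625 + 0.0078125 + 0.00390625 + 0.00390625
    = 232/256 = 0.90625
Since 0.90625 <= 1, Kraft's inequality IS satisfied.
A prefix code with these lengths CAN exist.

Kraft sum = 0.90625. Satisfied.


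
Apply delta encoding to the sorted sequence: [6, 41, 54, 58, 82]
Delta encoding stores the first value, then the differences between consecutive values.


First value: 6
Deltas:
  41 - 6 = 35
  54 - 41 = 13
  58 - 54 = 4
  82 - 58 = 24


Delta encoded: [6, 35, 13, 4, 24]


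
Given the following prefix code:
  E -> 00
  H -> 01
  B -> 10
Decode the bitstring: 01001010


Decoding step by step:
Bits 01 -> H
Bits 00 -> E
Bits 10 -> B
Bits 10 -> B


Decoded message: HEBB


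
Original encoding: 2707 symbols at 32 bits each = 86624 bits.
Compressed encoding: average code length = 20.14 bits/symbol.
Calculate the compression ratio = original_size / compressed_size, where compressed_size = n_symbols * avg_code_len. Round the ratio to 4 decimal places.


original_size = n_symbols * orig_bits = 2707 * 32 = 86624 bits
compressed_size = n_symbols * avg_code_len = 2707 * 20.14 = 54518.98 bits
ratio = original_size / compressed_size = 86624 / 54518.98 = 1.5889

Compression ratio = 1.5889


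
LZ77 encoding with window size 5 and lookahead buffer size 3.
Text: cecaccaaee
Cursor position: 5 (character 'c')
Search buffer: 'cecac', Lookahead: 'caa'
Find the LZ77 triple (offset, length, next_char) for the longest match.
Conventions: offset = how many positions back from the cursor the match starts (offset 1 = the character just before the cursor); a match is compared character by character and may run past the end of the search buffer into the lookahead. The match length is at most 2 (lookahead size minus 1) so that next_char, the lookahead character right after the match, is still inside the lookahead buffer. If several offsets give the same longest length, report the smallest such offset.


Try each offset into the search buffer:
  offset=1 (pos 4, char 'c'): match length 1
  offset=2 (pos 3, char 'a'): match length 0
  offset=3 (pos 2, char 'c'): match length 2
  offset=4 (pos 1, char 'e'): match length 0
  offset=5 (pos 0, char 'c'): match length 1
Longest match has length 2 at offset 3.
next_char = character at position 5 + 2 = 7 -> 'a'

Best match: offset=3, length=2 (matching 'ca' starting at position 2)
LZ77 triple: (3, 2, 'a')


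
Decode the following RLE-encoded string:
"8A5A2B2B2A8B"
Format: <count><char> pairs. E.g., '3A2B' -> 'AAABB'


Expanding each <count><char> pair:
  8A -> 'AAAAAAAA'
  5A -> 'AAAAA'
  2B -> 'BB'
  2B -> 'BB'
  2A -> 'AA'
  8B -> 'BBBBBBBB'

Decoded = AAAAAAAAAAAAABBBBAABBBBBBBB


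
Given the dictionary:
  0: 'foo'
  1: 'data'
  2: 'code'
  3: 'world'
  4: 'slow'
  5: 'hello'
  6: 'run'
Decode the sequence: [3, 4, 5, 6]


Look up each index in the dictionary:
  3 -> 'world'
  4 -> 'slow'
  5 -> 'hello'
  6 -> 'run'

Decoded: "world slow hello run"


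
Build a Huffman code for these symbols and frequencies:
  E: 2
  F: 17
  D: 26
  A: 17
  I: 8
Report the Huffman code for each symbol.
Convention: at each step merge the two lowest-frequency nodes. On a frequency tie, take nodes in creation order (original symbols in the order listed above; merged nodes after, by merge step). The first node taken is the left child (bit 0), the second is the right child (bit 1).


Huffman tree construction:
Step 1: Merge E(2) + I(8) = 10
Step 2: Merge (E+I)(10) + F(17) = 27
Step 3: Merge A(17) + D(26) = 43
Step 4: Merge ((E+I)+F)(27) + (A+D)(43) = 70
Read each symbol's code off the tree from the root (left child = 0, right child = 1).

Codes:
  E: 000 (length 3)
  F: 01 (length 2)
  D: 11 (length 2)
  A: 10 (length 2)
  I: 001 (length 3)
Average code length: 150/70 = 2.1429 bits/symbol


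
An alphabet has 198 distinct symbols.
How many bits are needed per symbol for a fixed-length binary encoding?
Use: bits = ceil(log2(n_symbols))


log2(198) = 7.6294
Bracket: 2^7 = 128 < 198 <= 2^8 = 256
So ceil(log2(198)) = 8

bits = ceil(log2(198)) = ceil(7.6294) = 8 bits


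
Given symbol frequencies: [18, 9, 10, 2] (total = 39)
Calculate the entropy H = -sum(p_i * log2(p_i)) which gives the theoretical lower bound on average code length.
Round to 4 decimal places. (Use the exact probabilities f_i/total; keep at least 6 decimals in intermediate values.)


Per-symbol terms -p_i * log2(p_i) with p_i = f_i/39:
  p = 18/39 = 0.461538: log2(p) = -1.115477, -p*log2(p) = 0.514836
  p = 9/39 = 0.230769: log2(p) = -2.115477, -p*log2(p) = 0.488187
  p = 10/39 = 0.256410: log2(p) = -1.963474, -p*log2(p) = 0.503455
  p = 2/39 = 0.051282: log2(p) = -4.285402, -p*log2(p) = 0.219764
H = 0.514836 + 0.488187 + 0.503455 + 0.219764 = 1.726242

H = 1.7262 bits/symbol


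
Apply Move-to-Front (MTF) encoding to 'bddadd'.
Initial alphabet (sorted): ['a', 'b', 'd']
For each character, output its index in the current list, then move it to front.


MTF encoding:
'b': index 1 in ['a', 'b', 'd'] -> ['b', 'a', 'd']
'd': index 2 in ['b', 'a', 'd'] -> ['d', 'b', 'a']
'd': index 0 in ['d', 'b', 'a'] -> ['d', 'b', 'a']
'a': index 2 in ['d', 'b', 'a'] -> ['a', 'd', 'b']
'd': index 1 in ['a', 'd', 'b'] -> ['d', 'a', 'b']
'd': index 0 in ['d', 'a', 'b'] -> ['d', 'a', 'b']


Output: [1, 2, 0, 2, 1, 0]


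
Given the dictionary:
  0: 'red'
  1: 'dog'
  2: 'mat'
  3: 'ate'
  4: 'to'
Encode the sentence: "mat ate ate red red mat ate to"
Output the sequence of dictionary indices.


Look up each word in the dictionary:
  'mat' -> 2
  'ate' -> 3
  'ate' -> 3
  'red' -> 0
  'red' -> 0
  'mat' -> 2
  'ate' -> 3
  'to' -> 4

Encoded: [2, 3, 3, 0, 0, 2, 3, 4]


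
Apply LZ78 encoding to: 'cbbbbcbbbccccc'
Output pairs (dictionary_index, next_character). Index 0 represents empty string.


LZ78 encoding steps:
Dictionary: {0: ''}
Step 1: w='' (idx 0), next='c' -> output (0, 'c'), add 'c' as idx 1
Step 2: w='' (idx 0), next='b' -> output (0, 'b'), add 'b' as idx 2
Step 3: w='b' (idx 2), next='b' -> output (2, 'b'), add 'bb' as idx 3
Step 4: w='b' (idx 2), next='c' -> output (2, 'c'), add 'bc' as idx 4
Step 5: w='bb' (idx 3), next='b' -> output (3, 'b'), add 'bbb' as idx 5
Step 6: w='c' (idx 1), next='c' -> output (1, 'c'), add 'cc' as idx 6
Step 7: w='cc' (idx 6), next='c' -> output (6, 'c'), add 'ccc' as idx 7


Encoded: [(0, 'c'), (0, 'b'), (2, 'b'), (2, 'c'), (3, 'b'), (1, 'c'), (6, 'c')]


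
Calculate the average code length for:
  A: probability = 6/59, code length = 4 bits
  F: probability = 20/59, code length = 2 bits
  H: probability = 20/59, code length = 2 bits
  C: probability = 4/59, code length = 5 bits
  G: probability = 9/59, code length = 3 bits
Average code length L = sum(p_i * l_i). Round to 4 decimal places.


Weighted contributions p_i * l_i:
  A: (6/59) * 4 = 24/59
  F: (20/59) * 2 = 40/59
  H: (20/59) * 2 = 40/59
  C: (4/59) * 5 = 20/59
  G: (9/59) * 3 = 27/59
Sum = (24 + 40 + 40 + 20 + 27)/59 = 151/59

L = 151/59 = 2.5593 bits/symbol


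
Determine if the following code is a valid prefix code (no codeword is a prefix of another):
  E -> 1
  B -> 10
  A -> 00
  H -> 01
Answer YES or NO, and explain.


Checking each pair (does one codeword prefix another?):
  E='1' vs B='10': prefix -- VIOLATION

NO -- this is NOT a valid prefix code. E (1) is a prefix of B (10).


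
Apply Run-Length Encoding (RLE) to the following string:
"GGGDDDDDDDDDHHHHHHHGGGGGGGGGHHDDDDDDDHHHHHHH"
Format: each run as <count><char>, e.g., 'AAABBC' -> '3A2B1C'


Scanning runs left to right:
  i=0: run of 'G' x 3 -> '3G'
  i=3: run of 'D' x 9 -> '9D'
  i=12: run of 'H' x 7 -> '7H'
  i=19: run of 'G' x 9 -> '9G'
  i=28: run of 'H' x 2 -> '2H'
  i=30: run of 'D' x 7 -> '7D'
  i=37: run of 'H' x 7 -> '7H'

RLE = 3G9D7H9G2H7D7H


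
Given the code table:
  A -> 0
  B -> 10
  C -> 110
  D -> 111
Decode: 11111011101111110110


Decoding:
111 -> D
110 -> C
111 -> D
0 -> A
111 -> D
111 -> D
0 -> A
110 -> C


Result: DCDADDAC


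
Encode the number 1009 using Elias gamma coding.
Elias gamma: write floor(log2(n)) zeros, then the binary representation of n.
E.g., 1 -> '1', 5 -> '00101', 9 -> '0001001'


num_bits = floor(log2(1009)) + 1 = 10
leading_zeros = num_bits - 1 = 9
binary(1009) = 1111110001

Elias gamma(1009) = '000000000' + '1111110001' = 0000000001111110001 (19 bits)


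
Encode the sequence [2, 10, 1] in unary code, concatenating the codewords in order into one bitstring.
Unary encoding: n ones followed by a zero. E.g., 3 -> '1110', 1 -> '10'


Encode each number as n ones followed by a terminating 0:
  2 -> 110 (3 bits)
  10 -> 11111111110 (11 bits)
  1 -> 10 (2 bits)
Total length = 3 + 11 + 2 = 16 bits.

Unary([2, 10, 1]) = 1101111111111010 (16 bits)


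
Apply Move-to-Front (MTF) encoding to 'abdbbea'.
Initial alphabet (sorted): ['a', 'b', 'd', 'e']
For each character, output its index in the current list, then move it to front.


MTF encoding:
'a': index 0 in ['a', 'b', 'd', 'e'] -> ['a', 'b', 'd', 'e']
'b': index 1 in ['a', 'b', 'd', 'e'] -> ['b', 'a', 'd', 'e']
'd': index 2 in ['b', 'a', 'd', 'e'] -> ['d', 'b', 'a', 'e']
'b': index 1 in ['d', 'b', 'a', 'e'] -> ['b', 'd', 'a', 'e']
'b': index 0 in ['b', 'd', 'a', 'e'] -> ['b', 'd', 'a', 'e']
'e': index 3 in ['b', 'd', 'a', 'e'] -> ['e', 'b', 'd', 'a']
'a': index 3 in ['e', 'b', 'd', 'a'] -> ['a', 'e', 'b', 'd']


Output: [0, 1, 2, 1, 0, 3, 3]


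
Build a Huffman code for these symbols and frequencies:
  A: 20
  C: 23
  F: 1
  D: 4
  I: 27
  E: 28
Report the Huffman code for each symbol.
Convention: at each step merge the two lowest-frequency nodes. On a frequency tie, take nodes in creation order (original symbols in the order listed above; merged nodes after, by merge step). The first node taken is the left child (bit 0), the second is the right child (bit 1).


Huffman tree construction:
Step 1: Merge F(1) + D(4) = 5
Step 2: Merge (F+D)(5) + A(20) = 25
Step 3: Merge C(23) + ((F+D)+A)(25) = 48
Step 4: Merge I(27) + E(28) = 55
Step 5: Merge (C+((F+D)+A))(48) + (I+E)(55) = 103
Read each symbol's code off the tree from the root (left child = 0, right child = 1).

Codes:
  A: 011 (length 3)
  C: 00 (length 2)
  F: 0100 (length 4)
  D: 0101 (length 4)
  I: 10 (length 2)
  E: 11 (length 2)
Average code length: 236/103 = 2.2913 bits/symbol


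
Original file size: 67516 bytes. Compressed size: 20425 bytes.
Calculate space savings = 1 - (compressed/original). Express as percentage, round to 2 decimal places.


ratio = compressed/original = 20425/67516 = 0.302521
savings = 1 - ratio = 1 - 0.302521 = 0.697479
as a percentage: 0.697479 * 100 = 69.75%

Space savings = 1 - 20425/67516 = 69.75%


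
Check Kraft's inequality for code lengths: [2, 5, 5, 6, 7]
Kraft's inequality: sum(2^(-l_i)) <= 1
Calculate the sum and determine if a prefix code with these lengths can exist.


Sum = 2^(-2) + 2^(-5) + 2^(-5) + 2^(-6) + 2^(-7)
    = 0.25 + 0.03125 + 0.03125 + 0.015625 + 0.0078125
    = 43/128 = 0.3359375
Since 0.3359375 <= 1, Kraft's inequality IS satisfied.
A prefix code with these lengths CAN exist.

Kraft sum = 0.3359375. Satisfied.


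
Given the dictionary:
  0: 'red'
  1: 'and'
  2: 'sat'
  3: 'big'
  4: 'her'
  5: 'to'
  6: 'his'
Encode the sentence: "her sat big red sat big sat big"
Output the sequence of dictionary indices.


Look up each word in the dictionary:
  'her' -> 4
  'sat' -> 2
  'big' -> 3
  'red' -> 0
  'sat' -> 2
  'big' -> 3
  'sat' -> 2
  'big' -> 3

Encoded: [4, 2, 3, 0, 2, 3, 2, 3]


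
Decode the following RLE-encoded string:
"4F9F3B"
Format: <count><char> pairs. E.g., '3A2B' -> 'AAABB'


Expanding each <count><char> pair:
  4F -> 'FFFF'
  9F -> 'FFFFFFFFF'
  3B -> 'BBB'

Decoded = FFFFFFFFFFFFFBBB


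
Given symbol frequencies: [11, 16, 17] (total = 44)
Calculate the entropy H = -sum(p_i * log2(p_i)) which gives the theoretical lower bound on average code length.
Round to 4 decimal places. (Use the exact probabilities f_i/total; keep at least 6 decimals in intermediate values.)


Per-symbol terms -p_i * log2(p_i) with p_i = f_i/44:
  p = 11/44 = 0.250000: log2(p) = -2.000000, -p*log2(p) = 0.500000
  p = 16/44 = 0.363636: log2(p) = -1.459432, -p*log2(p) = 0.530702
  p = 17/44 = 0.386364: log2(p) = -1.371969, -p*log2(p) = 0.530079
H = 0.500000 + 0.530702 + 0.530079 = 1.560781

H = 1.5608 bits/symbol


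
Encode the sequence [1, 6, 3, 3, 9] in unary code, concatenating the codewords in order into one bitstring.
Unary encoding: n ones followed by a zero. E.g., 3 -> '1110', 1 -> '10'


Encode each number as n ones followed by a terminating 0:
  1 -> 10 (2 bits)
  6 -> 1111110 (7 bits)
  3 -> 1110 (4 bits)
  3 -> 1110 (4 bits)
  9 -> 1111111110 (10 bits)
Total length = 2 + 7 + 4 + 4 + 10 = 27 bits.

Unary([1, 6, 3, 3, 9]) = 101111110111011101111111110 (27 bits)


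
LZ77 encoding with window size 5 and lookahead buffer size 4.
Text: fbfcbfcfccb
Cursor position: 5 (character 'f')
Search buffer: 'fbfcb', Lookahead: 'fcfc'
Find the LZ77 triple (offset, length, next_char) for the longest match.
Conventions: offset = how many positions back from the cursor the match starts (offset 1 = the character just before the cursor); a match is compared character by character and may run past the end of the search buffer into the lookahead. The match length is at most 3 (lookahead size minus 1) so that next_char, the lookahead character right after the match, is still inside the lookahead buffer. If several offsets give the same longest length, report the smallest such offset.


Try each offset into the search buffer:
  offset=1 (pos 4, char 'b'): match length 0
  offset=2 (pos 3, char 'c'): match length 0
  offset=3 (pos 2, char 'f'): match length 2
  offset=4 (pos 1, char 'b'): match length 0
  offset=5 (pos 0, char 'f'): match length 1
Longest match has length 2 at offset 3.
next_char = character at position 5 + 2 = 7 -> 'f'

Best match: offset=3, length=2 (matching 'fc' starting at position 2)
LZ77 triple: (3, 2, 'f')


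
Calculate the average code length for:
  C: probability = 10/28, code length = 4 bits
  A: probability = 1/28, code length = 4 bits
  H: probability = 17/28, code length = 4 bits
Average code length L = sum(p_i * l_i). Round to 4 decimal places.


Weighted contributions p_i * l_i:
  C: (10/28) * 4 = 40/28
  A: (1/28) * 4 = 4/28
  H: (17/28) * 4 = 68/28
Sum = (40 + 4 + 68)/28 = 112/28

L = 112/28 = 4.0000 bits/symbol


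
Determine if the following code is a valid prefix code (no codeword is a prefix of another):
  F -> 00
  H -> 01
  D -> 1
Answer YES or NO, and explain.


Checking each pair (does one codeword prefix another?):
  F='00' vs H='01': no prefix
  F='00' vs D='1': no prefix
  H='01' vs F='00': no prefix
  H='01' vs D='1': no prefix
  D='1' vs F='00': no prefix
  D='1' vs H='01': no prefix
No violation found over all pairs.

YES -- this is a valid prefix code. No codeword is a prefix of any other codeword.


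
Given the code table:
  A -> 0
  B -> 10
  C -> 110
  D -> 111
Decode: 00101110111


Decoding:
0 -> A
0 -> A
10 -> B
111 -> D
0 -> A
111 -> D


Result: AABDAD


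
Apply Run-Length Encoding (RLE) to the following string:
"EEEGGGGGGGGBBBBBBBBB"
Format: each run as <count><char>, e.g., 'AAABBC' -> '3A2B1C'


Scanning runs left to right:
  i=0: run of 'E' x 3 -> '3E'
  i=3: run of 'G' x 8 -> '8G'
  i=11: run of 'B' x 9 -> '9B'

RLE = 3E8G9B


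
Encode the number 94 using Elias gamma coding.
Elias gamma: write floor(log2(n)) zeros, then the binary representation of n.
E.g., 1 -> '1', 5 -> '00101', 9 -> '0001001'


num_bits = floor(log2(94)) + 1 = 7
leading_zeros = num_bits - 1 = 6
binary(94) = 1011110

Elias gamma(94) = '000000' + '1011110' = 0000001011110 (13 bits)


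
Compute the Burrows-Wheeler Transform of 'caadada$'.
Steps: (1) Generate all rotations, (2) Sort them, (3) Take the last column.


Rotations (sorted):
  0: $caadada -> last char: a
  1: a$caadad -> last char: d
  2: aadada$c -> last char: c
  3: ada$caad -> last char: d
  4: adada$ca -> last char: a
  5: caadada$ -> last char: $
  6: da$caada -> last char: a
  7: dada$caa -> last char: a


BWT = adcda$aa


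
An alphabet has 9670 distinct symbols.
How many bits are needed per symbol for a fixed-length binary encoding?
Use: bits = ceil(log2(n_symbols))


log2(9670) = 13.2393
Bracket: 2^13 = 8192 < 9670 <= 2^14 = 16384
So ceil(log2(9670)) = 14

bits = ceil(log2(9670)) = ceil(13.2393) = 14 bits


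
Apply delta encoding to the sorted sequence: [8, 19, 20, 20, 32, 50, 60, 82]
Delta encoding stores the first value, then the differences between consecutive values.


First value: 8
Deltas:
  19 - 8 = 11
  20 - 19 = 1
  20 - 20 = 0
  32 - 20 = 12
  50 - 32 = 18
  60 - 50 = 10
  82 - 60 = 22


Delta encoded: [8, 11, 1, 0, 12, 18, 10, 22]


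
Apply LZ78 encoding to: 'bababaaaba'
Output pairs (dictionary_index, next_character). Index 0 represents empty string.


LZ78 encoding steps:
Dictionary: {0: ''}
Step 1: w='' (idx 0), next='b' -> output (0, 'b'), add 'b' as idx 1
Step 2: w='' (idx 0), next='a' -> output (0, 'a'), add 'a' as idx 2
Step 3: w='b' (idx 1), next='a' -> output (1, 'a'), add 'ba' as idx 3
Step 4: w='ba' (idx 3), next='a' -> output (3, 'a'), add 'baa' as idx 4
Step 5: w='a' (idx 2), next='b' -> output (2, 'b'), add 'ab' as idx 5
Step 6: w='a' (idx 2), end of input -> output (2, '')


Encoded: [(0, 'b'), (0, 'a'), (1, 'a'), (3, 'a'), (2, 'b'), (2, '')]


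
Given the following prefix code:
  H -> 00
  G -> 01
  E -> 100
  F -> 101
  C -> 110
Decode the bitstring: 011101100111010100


Decoding step by step:
Bits 01 -> G
Bits 110 -> C
Bits 110 -> C
Bits 01 -> G
Bits 110 -> C
Bits 101 -> F
Bits 00 -> H


Decoded message: GCCGCFH


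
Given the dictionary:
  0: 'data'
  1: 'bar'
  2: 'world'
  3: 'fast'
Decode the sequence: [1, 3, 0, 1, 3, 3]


Look up each index in the dictionary:
  1 -> 'bar'
  3 -> 'fast'
  0 -> 'data'
  1 -> 'bar'
  3 -> 'fast'
  3 -> 'fast'

Decoded: "bar fast data bar fast fast"


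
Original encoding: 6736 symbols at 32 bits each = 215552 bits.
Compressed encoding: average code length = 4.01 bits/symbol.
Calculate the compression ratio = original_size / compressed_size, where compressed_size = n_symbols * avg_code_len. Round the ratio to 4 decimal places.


original_size = n_symbols * orig_bits = 6736 * 32 = 215552 bits
compressed_size = n_symbols * avg_code_len = 6736 * 4.01 = 27011.36 bits
ratio = original_size / compressed_size = 215552 / 27011.36 = 7.98

Compression ratio = 7.98


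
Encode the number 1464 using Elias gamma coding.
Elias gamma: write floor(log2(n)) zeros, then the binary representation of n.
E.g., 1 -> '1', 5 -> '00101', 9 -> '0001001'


num_bits = floor(log2(1464)) + 1 = 11
leading_zeros = num_bits - 1 = 10
binary(1464) = 10110111000

Elias gamma(1464) = '0000000000' + '10110111000' = 000000000010110111000 (21 bits)


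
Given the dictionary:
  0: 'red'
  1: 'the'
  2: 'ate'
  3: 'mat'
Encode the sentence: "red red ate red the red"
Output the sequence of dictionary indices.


Look up each word in the dictionary:
  'red' -> 0
  'red' -> 0
  'ate' -> 2
  'red' -> 0
  'the' -> 1
  'red' -> 0

Encoded: [0, 0, 2, 0, 1, 0]


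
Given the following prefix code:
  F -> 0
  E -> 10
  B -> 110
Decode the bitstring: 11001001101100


Decoding step by step:
Bits 110 -> B
Bits 0 -> F
Bits 10 -> E
Bits 0 -> F
Bits 110 -> B
Bits 110 -> B
Bits 0 -> F


Decoded message: BFEFBBF


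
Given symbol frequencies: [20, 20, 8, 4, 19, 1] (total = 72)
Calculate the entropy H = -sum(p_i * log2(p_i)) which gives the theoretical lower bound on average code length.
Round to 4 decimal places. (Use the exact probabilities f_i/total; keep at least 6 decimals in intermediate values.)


Per-symbol terms -p_i * log2(p_i) with p_i = f_i/72:
  p = 20/72 = 0.277778: log2(p) = -1.847997, -p*log2(p) = 0.513332
  p = 20/72 = 0.277778: log2(p) = -1.847997, -p*log2(p) = 0.513332
  p = 8/72 = 0.111111: log2(p) = -3.169925, -p*log2(p) = 0.352214
  p = 4/72 = 0.055556: log2(p) = -4.169925, -p*log2(p) = 0.231663
  p = 19/72 = 0.263889: log2(p) = -1.921997, -p*log2(p) = 0.507194
  p = 1/72 = 0.013889: log2(p) = -6.169925, -p*log2(p) = 0.085693
H = 0.513332 + 0.513332 + 0.352214 + 0.231663 + 0.507194 + 0.085693 = 2.203428

H = 2.2034 bits/symbol


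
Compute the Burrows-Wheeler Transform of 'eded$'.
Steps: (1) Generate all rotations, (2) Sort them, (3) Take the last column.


Rotations (sorted):
  0: $eded -> last char: d
  1: d$ede -> last char: e
  2: ded$e -> last char: e
  3: ed$ed -> last char: d
  4: eded$ -> last char: $


BWT = deed$


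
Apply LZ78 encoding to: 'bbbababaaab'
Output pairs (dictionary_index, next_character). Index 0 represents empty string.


LZ78 encoding steps:
Dictionary: {0: ''}
Step 1: w='' (idx 0), next='b' -> output (0, 'b'), add 'b' as idx 1
Step 2: w='b' (idx 1), next='b' -> output (1, 'b'), add 'bb' as idx 2
Step 3: w='' (idx 0), next='a' -> output (0, 'a'), add 'a' as idx 3
Step 4: w='b' (idx 1), next='a' -> output (1, 'a'), add 'ba' as idx 4
Step 5: w='ba' (idx 4), next='a' -> output (4, 'a'), add 'baa' as idx 5
Step 6: w='a' (idx 3), next='b' -> output (3, 'b'), add 'ab' as idx 6


Encoded: [(0, 'b'), (1, 'b'), (0, 'a'), (1, 'a'), (4, 'a'), (3, 'b')]


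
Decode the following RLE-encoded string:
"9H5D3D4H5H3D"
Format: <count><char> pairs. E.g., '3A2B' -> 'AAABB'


Expanding each <count><char> pair:
  9H -> 'HHHHHHHHH'
  5D -> 'DDDDD'
  3D -> 'DDD'
  4H -> 'HHHH'
  5H -> 'HHHHH'
  3D -> 'DDD'

Decoded = HHHHHHHHHDDDDDDDDHHHHHHHHHDDD


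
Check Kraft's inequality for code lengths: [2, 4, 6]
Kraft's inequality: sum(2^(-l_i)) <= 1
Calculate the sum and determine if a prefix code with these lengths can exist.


Sum = 2^(-2) + 2^(-4) + 2^(-6)
    = 0.25 + 0.0625 + 0.015625
    = 21/64 = 0.328125
Since 0.328125 <= 1, Kraft's inequality IS satisfied.
A prefix code with these lengths CAN exist.

Kraft sum = 0.328125. Satisfied.


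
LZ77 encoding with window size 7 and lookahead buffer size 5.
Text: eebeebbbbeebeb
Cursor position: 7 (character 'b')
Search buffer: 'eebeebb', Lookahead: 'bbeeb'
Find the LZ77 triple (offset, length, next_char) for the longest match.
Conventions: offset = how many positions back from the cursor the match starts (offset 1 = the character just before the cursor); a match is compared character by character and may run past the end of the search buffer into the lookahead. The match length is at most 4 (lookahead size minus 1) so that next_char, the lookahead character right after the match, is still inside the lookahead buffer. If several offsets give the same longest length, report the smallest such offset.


Try each offset into the search buffer:
  offset=1 (pos 6, char 'b'): match length 2
  offset=2 (pos 5, char 'b'): match length 2
  offset=3 (pos 4, char 'e'): match length 0
  offset=4 (pos 3, char 'e'): match length 0
  offset=5 (pos 2, char 'b'): match length 1
  offset=6 (pos 1, char 'e'): match length 0
  offset=7 (pos 0, char 'e'): match length 0
Longest match has length 2, found at offsets 1, 2; take the smallest, offset 1.
next_char = character at position 7 + 2 = 9 -> 'e'

Best match: offset=1, length=2 (matching 'bb' starting at position 6)
LZ77 triple: (1, 2, 'e')


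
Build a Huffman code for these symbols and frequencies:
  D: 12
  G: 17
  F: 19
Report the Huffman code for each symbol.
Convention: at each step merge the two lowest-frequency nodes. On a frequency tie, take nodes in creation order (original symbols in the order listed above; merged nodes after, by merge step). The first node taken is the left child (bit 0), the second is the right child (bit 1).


Huffman tree construction:
Step 1: Merge D(12) + G(17) = 29
Step 2: Merge F(19) + (D+G)(29) = 48
Read each symbol's code off the tree from the root (left child = 0, right child = 1).

Codes:
  D: 10 (length 2)
  G: 11 (length 2)
  F: 0 (length 1)
Average code length: 77/48 = 1.6042 bits/symbol


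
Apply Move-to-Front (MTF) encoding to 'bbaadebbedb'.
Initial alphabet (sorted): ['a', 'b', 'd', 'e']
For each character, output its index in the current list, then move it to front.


MTF encoding:
'b': index 1 in ['a', 'b', 'd', 'e'] -> ['b', 'a', 'd', 'e']
'b': index 0 in ['b', 'a', 'd', 'e'] -> ['b', 'a', 'd', 'e']
'a': index 1 in ['b', 'a', 'd', 'e'] -> ['a', 'b', 'd', 'e']
'a': index 0 in ['a', 'b', 'd', 'e'] -> ['a', 'b', 'd', 'e']
'd': index 2 in ['a', 'b', 'd', 'e'] -> ['d', 'a', 'b', 'e']
'e': index 3 in ['d', 'a', 'b', 'e'] -> ['e', 'd', 'a', 'b']
'b': index 3 in ['e', 'd', 'a', 'b'] -> ['b', 'e', 'd', 'a']
'b': index 0 in ['b', 'e', 'd', 'a'] -> ['b', 'e', 'd', 'a']
'e': index 1 in ['b', 'e', 'd', 'a'] -> ['e', 'b', 'd', 'a']
'd': index 2 in ['e', 'b', 'd', 'a'] -> ['d', 'e', 'b', 'a']
'b': index 2 in ['d', 'e', 'b', 'a'] -> ['b', 'd', 'e', 'a']


Output: [1, 0, 1, 0, 2, 3, 3, 0, 1, 2, 2]


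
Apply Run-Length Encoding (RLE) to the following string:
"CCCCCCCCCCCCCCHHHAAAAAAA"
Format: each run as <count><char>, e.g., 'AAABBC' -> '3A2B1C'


Scanning runs left to right:
  i=0: run of 'C' x 14 -> '14C'
  i=14: run of 'H' x 3 -> '3H'
  i=17: run of 'A' x 7 -> '7A'

RLE = 14C3H7A


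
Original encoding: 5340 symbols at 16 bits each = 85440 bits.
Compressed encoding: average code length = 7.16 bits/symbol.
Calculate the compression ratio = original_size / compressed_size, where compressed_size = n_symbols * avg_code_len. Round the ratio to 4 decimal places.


original_size = n_symbols * orig_bits = 5340 * 16 = 85440 bits
compressed_size = n_symbols * avg_code_len = 5340 * 7.16 = 38234.4 bits
ratio = original_size / compressed_size = 85440 / 38234.4 = 2.2346

Compression ratio = 2.2346


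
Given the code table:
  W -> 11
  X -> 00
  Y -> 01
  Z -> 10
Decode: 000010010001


Decoding:
00 -> X
00 -> X
10 -> Z
01 -> Y
00 -> X
01 -> Y


Result: XXZYXY


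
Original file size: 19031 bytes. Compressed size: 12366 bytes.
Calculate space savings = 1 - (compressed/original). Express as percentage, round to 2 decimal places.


ratio = compressed/original = 12366/19031 = 0.649782
savings = 1 - ratio = 1 - 0.649782 = 0.350218
as a percentage: 0.350218 * 100 = 35.02%

Space savings = 1 - 12366/19031 = 35.02%


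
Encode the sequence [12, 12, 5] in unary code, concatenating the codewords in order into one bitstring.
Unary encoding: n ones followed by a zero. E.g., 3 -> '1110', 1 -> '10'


Encode each number as n ones followed by a terminating 0:
  12 -> 1111111111110 (13 bits)
  12 -> 1111111111110 (13 bits)
  5 -> 111110 (6 bits)
Total length = 13 + 13 + 6 = 32 bits.

Unary([12, 12, 5]) = 11111111111101111111111110111110 (32 bits)


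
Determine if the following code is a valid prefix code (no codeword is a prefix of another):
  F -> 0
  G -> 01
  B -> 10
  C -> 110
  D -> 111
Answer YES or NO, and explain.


Checking each pair (does one codeword prefix another?):
  F='0' vs G='01': prefix -- VIOLATION

NO -- this is NOT a valid prefix code. F (0) is a prefix of G (01).


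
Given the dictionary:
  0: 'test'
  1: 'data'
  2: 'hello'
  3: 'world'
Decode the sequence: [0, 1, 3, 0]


Look up each index in the dictionary:
  0 -> 'test'
  1 -> 'data'
  3 -> 'world'
  0 -> 'test'

Decoded: "test data world test"


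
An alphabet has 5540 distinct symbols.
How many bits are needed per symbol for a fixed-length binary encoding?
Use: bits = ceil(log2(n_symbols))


log2(5540) = 12.4357
Bracket: 2^12 = 4096 < 5540 <= 2^13 = 8192
So ceil(log2(5540)) = 13

bits = ceil(log2(5540)) = ceil(12.4357) = 13 bits


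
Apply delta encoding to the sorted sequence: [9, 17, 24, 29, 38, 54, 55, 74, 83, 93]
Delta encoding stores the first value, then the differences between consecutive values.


First value: 9
Deltas:
  17 - 9 = 8
  24 - 17 = 7
  29 - 24 = 5
  38 - 29 = 9
  54 - 38 = 16
  55 - 54 = 1
  74 - 55 = 19
  83 - 74 = 9
  93 - 83 = 10


Delta encoded: [9, 8, 7, 5, 9, 16, 1, 19, 9, 10]


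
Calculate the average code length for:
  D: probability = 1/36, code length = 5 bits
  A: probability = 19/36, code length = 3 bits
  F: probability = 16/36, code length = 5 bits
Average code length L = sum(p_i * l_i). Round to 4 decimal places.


Weighted contributions p_i * l_i:
  D: (1/36) * 5 = 5/36
  A: (19/36) * 3 = 57/36
  F: (16/36) * 5 = 80/36
Sum = (5 + 57 + 80)/36 = 142/36

L = 142/36 = 3.9444 bits/symbol


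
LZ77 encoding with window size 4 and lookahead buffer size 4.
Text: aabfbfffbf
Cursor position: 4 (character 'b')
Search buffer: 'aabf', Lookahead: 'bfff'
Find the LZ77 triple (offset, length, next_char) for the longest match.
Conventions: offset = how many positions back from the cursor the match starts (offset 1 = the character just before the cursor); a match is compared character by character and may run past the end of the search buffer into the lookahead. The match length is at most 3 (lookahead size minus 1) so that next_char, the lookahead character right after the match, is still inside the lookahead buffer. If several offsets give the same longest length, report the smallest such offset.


Try each offset into the search buffer:
  offset=1 (pos 3, char 'f'): match length 0
  offset=2 (pos 2, char 'b'): match length 2
  offset=3 (pos 1, char 'a'): match length 0
  offset=4 (pos 0, char 'a'): match length 0
Longest match has length 2 at offset 2.
next_char = character at position 4 + 2 = 6 -> 'f'

Best match: offset=2, length=2 (matching 'bf' starting at position 2)
LZ77 triple: (2, 2, 'f')


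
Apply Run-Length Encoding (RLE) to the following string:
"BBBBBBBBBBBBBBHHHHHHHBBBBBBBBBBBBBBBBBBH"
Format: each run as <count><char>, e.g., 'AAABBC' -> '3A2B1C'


Scanning runs left to right:
  i=0: run of 'B' x 14 -> '14B'
  i=14: run of 'H' x 7 -> '7H'
  i=21: run of 'B' x 18 -> '18B'
  i=39: run of 'H' x 1 -> '1H'

RLE = 14B7H18B1H


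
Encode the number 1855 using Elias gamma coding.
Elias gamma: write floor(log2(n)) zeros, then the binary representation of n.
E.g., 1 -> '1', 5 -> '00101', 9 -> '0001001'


num_bits = floor(log2(1855)) + 1 = 11
leading_zeros = num_bits - 1 = 10
binary(1855) = 11100111111

Elias gamma(1855) = '0000000000' + '11100111111' = 000000000011100111111 (21 bits)


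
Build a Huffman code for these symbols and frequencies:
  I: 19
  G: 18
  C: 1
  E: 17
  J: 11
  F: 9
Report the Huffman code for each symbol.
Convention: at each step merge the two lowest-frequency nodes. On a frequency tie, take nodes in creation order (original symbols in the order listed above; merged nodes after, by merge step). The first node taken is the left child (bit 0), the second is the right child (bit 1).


Huffman tree construction:
Step 1: Merge C(1) + F(9) = 10
Step 2: Merge (C+F)(10) + J(11) = 21
Step 3: Merge E(17) + G(18) = 35
Step 4: Merge I(19) + ((C+F)+J)(21) = 40
Step 5: Merge (E+G)(35) + (I+((C+F)+J))(40) = 75
Read each symbol's code off the tree from the root (left child = 0, right child = 1).

Codes:
  I: 10 (length 2)
  G: 01 (length 2)
  C: 1100 (length 4)
  E: 00 (length 2)
  J: 111 (length 3)
  F: 1101 (length 4)
Average code length: 181/75 = 2.4133 bits/symbol


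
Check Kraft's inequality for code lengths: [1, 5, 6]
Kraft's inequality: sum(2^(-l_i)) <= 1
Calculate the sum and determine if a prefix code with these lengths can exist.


Sum = 2^(-1) + 2^(-5) + 2^(-6)
    = 0.5 + 0.03125 + 0.015625
    = 35/64 = 0.546875
Since 0.546875 <= 1, Kraft's inequality IS satisfied.
A prefix code with these lengths CAN exist.

Kraft sum = 0.546875. Satisfied.
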